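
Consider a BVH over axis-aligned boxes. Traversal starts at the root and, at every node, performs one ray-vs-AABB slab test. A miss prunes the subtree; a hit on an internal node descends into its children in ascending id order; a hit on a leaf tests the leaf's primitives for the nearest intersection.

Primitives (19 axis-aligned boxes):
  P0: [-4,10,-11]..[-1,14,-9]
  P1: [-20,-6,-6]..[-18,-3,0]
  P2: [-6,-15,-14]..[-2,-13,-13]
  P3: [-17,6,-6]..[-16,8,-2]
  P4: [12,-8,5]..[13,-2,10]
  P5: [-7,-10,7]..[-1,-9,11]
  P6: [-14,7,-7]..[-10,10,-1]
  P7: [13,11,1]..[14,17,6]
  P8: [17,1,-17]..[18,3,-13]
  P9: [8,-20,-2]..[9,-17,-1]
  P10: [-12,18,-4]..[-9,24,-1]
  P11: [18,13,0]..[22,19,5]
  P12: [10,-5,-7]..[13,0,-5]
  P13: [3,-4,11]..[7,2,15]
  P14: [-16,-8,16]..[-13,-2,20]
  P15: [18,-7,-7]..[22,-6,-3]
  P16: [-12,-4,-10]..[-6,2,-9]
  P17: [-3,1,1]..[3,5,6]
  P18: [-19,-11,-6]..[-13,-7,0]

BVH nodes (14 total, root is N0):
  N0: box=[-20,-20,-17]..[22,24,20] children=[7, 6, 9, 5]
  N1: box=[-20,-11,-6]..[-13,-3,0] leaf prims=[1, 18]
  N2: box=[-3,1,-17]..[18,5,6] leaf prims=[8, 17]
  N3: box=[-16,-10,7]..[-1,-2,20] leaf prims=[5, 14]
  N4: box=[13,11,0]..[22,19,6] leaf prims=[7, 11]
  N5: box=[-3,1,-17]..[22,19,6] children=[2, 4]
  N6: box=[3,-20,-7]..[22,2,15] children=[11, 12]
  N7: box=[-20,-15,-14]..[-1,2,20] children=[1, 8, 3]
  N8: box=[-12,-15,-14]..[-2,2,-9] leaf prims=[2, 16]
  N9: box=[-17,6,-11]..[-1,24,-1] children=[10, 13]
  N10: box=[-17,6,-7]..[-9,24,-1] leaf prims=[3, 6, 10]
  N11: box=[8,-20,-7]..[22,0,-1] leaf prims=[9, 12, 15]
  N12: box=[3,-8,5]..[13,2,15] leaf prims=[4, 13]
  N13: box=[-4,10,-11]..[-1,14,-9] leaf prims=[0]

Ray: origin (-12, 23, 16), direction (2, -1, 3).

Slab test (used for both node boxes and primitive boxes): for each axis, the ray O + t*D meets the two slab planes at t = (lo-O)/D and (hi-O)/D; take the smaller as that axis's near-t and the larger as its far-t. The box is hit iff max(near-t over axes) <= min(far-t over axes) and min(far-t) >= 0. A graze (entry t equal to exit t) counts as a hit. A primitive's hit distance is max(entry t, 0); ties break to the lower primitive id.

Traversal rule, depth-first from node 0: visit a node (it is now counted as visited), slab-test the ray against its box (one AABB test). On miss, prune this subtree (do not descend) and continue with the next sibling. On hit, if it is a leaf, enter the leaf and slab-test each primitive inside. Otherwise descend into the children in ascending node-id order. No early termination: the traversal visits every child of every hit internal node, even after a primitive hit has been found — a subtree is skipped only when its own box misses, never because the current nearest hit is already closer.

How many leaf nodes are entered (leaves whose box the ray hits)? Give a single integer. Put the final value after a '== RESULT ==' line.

Traverse from the root:
N0 x:[-4,17] y:[-1,43] z:[-11,4/3] -> hit [-1,4/3], descend [5, 6, 7, 9]
  N5 x:[9/2,17] y:[4,22] z:[-11,-10/3] -> miss, prune
  N6 x:[15/2,17] y:[21,43] z:[-23/3,-1/3] -> miss, prune
  N7 x:[-4,11/2] y:[21,38] z:[-10,4/3] -> miss, prune
  N9 x:[-5/2,11/2] y:[-1,17] z:[-9,-17/3] -> miss, prune

Summary -> nodes [0, 5, 6, 7, 9]; box-tests=5; leaf-entries=0; first=miss

== RESULT ==
0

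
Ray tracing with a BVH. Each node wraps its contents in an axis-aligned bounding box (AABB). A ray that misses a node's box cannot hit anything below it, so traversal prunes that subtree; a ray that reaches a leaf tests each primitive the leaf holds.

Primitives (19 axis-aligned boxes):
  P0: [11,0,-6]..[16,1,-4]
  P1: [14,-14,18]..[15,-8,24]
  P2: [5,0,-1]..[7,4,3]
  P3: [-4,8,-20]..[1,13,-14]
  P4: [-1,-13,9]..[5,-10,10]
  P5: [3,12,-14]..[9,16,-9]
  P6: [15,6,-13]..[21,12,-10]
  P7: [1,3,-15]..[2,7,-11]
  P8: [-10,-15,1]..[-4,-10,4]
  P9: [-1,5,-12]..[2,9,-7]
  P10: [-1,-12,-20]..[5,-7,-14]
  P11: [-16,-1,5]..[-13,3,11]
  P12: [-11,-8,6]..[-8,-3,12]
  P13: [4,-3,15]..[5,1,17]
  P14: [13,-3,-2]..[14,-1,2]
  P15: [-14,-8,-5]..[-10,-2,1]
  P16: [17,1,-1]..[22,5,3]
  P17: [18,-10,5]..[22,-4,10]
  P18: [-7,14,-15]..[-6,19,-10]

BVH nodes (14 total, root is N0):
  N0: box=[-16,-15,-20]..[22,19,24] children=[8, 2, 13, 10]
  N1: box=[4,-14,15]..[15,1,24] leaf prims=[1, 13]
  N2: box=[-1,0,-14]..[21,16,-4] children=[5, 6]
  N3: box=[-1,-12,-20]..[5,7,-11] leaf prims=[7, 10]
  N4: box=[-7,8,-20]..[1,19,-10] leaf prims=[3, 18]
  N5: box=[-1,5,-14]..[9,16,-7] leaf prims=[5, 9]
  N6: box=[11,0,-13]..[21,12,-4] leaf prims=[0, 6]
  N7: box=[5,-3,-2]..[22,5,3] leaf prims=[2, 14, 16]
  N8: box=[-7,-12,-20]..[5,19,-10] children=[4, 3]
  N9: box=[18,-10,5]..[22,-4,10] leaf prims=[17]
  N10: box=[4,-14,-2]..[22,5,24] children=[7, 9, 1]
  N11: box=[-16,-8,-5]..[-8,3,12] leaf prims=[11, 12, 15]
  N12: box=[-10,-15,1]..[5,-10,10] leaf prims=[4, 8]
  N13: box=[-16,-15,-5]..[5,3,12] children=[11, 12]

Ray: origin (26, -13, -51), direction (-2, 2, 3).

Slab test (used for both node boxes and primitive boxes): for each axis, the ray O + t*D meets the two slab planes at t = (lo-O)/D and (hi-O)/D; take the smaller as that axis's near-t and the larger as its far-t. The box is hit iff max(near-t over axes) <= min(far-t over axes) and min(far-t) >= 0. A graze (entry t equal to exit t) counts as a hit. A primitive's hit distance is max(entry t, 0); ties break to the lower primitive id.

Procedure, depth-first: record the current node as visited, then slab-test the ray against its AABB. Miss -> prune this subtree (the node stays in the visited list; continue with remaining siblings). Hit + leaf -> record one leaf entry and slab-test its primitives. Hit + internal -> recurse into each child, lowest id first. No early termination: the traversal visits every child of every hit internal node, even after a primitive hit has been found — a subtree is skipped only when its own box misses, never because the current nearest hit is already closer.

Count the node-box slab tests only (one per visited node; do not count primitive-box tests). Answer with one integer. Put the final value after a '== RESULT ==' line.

Traverse from the root:
N0 x:[2,21] y:[-1,16] z:[31/3,25] -> hit [31/3,16], descend [2, 8, 10, 13]
  N2 x:[5/2,27/2] y:[13/2,29/2] z:[37/3,47/3] -> hit [37/3,27/2], descend [5, 6]
    N5 x:[17/2,27/2] y:[9,29/2] z:[37/3,44/3] -> hit [37/3,27/2] leaf, test {P5(miss), P9(miss)}
    N6 x:[5/2,15/2] y:[13/2,25/2] z:[38/3,47/3] -> miss, prune
  N8 x:[21/2,33/2] y:[1/2,16] z:[31/3,41/3] -> hit [21/2,41/3], descend [3, 4]
    N3 x:[21/2,27/2] y:[1/2,10] z:[31/3,40/3] -> miss, prune
    N4 x:[25/2,33/2] y:[21/2,16] z:[31/3,41/3] -> hit [25/2,41/3] leaf, test {P3(miss), P18(miss)}
  N10 x:[2,11] y:[-1/2,9] z:[49/3,25] -> miss, prune
  N13 x:[21/2,21] y:[-1,8] z:[46/3,21] -> miss, prune

Visited [0, 2, 5, 6, 8, 3, 4, 10, 13]. Tests: 9 box, 2 leaf. Nearest: miss.

== RESULT ==
9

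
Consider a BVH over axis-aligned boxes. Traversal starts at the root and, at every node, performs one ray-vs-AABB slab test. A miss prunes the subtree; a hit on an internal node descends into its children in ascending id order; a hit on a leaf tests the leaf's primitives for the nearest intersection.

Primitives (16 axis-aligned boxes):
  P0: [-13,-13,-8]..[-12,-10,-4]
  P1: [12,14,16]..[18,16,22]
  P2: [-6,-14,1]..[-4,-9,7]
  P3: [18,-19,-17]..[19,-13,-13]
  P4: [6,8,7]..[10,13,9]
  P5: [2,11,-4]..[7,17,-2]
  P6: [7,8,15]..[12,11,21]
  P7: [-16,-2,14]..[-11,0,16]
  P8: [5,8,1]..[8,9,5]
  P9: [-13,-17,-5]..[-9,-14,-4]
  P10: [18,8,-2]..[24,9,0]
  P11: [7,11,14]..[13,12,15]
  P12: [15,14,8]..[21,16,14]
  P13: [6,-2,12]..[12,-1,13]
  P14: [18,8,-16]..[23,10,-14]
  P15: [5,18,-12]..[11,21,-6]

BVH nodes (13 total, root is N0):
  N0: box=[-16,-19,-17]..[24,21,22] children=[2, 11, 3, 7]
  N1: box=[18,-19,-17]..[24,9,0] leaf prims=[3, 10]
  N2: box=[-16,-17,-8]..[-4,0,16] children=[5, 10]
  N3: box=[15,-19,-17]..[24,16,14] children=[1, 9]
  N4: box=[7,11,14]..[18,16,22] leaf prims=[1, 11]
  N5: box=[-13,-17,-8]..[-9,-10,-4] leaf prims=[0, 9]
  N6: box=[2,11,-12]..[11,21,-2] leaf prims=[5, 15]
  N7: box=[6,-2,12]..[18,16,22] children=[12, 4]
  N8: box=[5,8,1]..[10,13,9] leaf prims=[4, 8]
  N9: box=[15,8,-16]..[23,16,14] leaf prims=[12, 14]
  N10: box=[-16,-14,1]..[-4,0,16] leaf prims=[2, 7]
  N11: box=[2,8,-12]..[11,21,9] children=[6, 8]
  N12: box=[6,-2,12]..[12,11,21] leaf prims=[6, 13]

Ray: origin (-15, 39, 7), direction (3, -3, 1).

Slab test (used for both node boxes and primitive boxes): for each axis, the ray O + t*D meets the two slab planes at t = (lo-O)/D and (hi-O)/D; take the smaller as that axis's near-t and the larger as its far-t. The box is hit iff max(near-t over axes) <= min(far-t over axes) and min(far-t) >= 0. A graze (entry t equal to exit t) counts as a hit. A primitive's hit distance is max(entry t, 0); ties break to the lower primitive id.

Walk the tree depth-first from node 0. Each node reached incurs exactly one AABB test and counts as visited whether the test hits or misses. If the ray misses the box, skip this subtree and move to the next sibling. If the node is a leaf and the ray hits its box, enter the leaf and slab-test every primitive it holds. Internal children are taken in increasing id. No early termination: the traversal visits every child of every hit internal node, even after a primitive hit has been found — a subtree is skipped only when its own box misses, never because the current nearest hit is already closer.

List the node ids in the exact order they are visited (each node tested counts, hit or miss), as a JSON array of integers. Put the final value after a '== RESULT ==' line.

Traverse from the root:
N0 x:[-1/3,13] y:[6,58/3] z:[-24,15] -> hit [6,13], descend [2, 3, 7, 11]
  N2 x:[-1/3,11/3] y:[13,56/3] z:[-15,9] -> miss, prune
  N3 x:[10,13] y:[23/3,58/3] z:[-24,7] -> miss, prune
  N7 x:[7,11] y:[23/3,41/3] z:[5,15] -> hit [23/3,11], descend [4, 12]
    N4 x:[22/3,11] y:[23/3,28/3] z:[7,15] -> hit [23/3,28/3] leaf, test {P1(miss), P11(miss)}
    N12 x:[7,9] y:[28/3,41/3] z:[5,14] -> miss, prune
  N11 x:[17/3,26/3] y:[6,31/3] z:[-19,2] -> miss, prune

Summary -> nodes [0, 2, 3, 7, 4, 12, 11]; box-tests=7; leaf-entries=1; first=miss

== RESULT ==
[0, 2, 3, 7, 4, 12, 11]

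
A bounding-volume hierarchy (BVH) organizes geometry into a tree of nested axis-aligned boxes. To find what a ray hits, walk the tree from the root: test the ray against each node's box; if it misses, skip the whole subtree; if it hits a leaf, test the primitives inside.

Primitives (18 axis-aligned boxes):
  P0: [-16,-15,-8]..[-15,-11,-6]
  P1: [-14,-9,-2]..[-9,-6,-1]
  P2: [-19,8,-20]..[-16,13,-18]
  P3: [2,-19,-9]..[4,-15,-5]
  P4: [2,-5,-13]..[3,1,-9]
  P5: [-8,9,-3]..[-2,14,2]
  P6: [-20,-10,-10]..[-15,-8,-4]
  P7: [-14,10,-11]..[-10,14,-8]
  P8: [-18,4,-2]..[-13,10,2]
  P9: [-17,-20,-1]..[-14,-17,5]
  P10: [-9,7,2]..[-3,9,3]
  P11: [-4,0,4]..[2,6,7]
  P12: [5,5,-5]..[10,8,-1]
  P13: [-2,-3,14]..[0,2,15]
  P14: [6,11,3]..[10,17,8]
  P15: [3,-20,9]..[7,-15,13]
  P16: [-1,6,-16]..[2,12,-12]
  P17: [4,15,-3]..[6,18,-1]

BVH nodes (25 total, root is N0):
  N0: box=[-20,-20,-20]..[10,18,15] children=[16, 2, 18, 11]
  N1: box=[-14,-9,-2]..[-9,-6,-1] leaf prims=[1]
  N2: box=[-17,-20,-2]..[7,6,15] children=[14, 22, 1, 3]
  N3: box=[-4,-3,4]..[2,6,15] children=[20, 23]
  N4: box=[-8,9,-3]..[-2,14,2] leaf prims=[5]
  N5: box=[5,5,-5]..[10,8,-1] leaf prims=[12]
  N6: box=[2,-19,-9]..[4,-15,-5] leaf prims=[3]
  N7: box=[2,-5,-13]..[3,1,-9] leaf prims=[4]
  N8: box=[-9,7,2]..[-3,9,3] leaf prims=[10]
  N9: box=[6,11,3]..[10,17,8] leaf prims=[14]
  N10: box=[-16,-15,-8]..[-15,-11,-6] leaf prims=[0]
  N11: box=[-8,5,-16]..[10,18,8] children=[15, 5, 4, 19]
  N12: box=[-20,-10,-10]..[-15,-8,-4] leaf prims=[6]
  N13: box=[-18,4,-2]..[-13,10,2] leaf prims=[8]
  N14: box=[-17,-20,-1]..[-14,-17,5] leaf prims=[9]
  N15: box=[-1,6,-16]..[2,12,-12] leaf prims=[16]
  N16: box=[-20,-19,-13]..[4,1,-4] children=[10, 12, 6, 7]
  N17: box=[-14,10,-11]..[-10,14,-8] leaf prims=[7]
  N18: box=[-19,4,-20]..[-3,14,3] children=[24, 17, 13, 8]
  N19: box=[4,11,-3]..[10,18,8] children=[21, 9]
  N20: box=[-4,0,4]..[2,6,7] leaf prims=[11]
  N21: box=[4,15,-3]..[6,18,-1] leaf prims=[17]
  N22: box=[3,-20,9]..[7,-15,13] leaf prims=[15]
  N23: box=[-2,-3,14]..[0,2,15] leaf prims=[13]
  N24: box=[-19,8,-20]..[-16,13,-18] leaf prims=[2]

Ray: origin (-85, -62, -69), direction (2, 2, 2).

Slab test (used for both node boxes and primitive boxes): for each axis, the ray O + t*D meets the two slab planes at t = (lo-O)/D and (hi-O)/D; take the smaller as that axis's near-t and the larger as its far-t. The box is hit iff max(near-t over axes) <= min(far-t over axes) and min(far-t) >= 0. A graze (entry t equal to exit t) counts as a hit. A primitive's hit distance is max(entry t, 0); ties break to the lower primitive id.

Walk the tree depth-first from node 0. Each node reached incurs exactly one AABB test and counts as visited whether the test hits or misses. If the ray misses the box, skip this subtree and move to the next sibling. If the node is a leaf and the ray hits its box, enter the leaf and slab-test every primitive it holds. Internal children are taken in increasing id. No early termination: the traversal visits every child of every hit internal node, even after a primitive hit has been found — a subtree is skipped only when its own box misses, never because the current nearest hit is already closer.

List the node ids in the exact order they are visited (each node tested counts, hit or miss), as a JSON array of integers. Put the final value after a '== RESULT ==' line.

Trace the traversal:
N0 x:[65/2,95/2] y:[21,40] z:[49/2,42] -> hit [65/2,40], descend [2, 11, 16, 18]
  N2 x:[34,46] y:[21,34] z:[67/2,42] -> hit [34,34], descend [1, 3, 14, 22]
    N1 x:[71/2,38] y:[53/2,28] z:[67/2,34] -> miss, prune
    N3 x:[81/2,87/2] y:[59/2,34] z:[73/2,42] -> miss, prune
    N14 x:[34,71/2] y:[21,45/2] z:[34,37] -> miss, prune
    N22 x:[44,46] y:[21,47/2] z:[39,41] -> miss, prune
  N11 x:[77/2,95/2] y:[67/2,40] z:[53/2,77/2] -> hit [77/2,77/2], descend [4, 5, 15, 19]
    N4 x:[77/2,83/2] y:[71/2,38] z:[33,71/2] -> miss, prune
    N5 x:[45,95/2] y:[67/2,35] z:[32,34] -> miss, prune
    N15 x:[42,87/2] y:[34,37] z:[53/2,57/2] -> miss, prune
    N19 x:[89/2,95/2] y:[73/2,40] z:[33,77/2] -> miss, prune
  N16 x:[65/2,89/2] y:[43/2,63/2] z:[28,65/2] -> miss, prune
  N18 x:[33,41] y:[33,38] z:[49/2,36] -> hit [33,36], descend [8, 13, 17, 24]
    N8 x:[38,41] y:[69/2,71/2] z:[71/2,36] -> miss, prune
    N13 x:[67/2,36] y:[33,36] z:[67/2,71/2] -> hit [67/2,71/2] leaf, test {P8@t=67/2}
    N17 x:[71/2,75/2] y:[36,38] z:[29,61/2] -> miss, prune
    N24 x:[33,69/2] y:[35,75/2] z:[49/2,51/2] -> miss, prune

17 AABB tests over nodes [0, 2, 1, 3, 14, 22, 11, 4, 5, 15, 19, 16, 18, 8, 13, 17, 24]; 1 leaf entered; closest P8.

== RESULT ==
[0, 2, 1, 3, 14, 22, 11, 4, 5, 15, 19, 16, 18, 8, 13, 17, 24]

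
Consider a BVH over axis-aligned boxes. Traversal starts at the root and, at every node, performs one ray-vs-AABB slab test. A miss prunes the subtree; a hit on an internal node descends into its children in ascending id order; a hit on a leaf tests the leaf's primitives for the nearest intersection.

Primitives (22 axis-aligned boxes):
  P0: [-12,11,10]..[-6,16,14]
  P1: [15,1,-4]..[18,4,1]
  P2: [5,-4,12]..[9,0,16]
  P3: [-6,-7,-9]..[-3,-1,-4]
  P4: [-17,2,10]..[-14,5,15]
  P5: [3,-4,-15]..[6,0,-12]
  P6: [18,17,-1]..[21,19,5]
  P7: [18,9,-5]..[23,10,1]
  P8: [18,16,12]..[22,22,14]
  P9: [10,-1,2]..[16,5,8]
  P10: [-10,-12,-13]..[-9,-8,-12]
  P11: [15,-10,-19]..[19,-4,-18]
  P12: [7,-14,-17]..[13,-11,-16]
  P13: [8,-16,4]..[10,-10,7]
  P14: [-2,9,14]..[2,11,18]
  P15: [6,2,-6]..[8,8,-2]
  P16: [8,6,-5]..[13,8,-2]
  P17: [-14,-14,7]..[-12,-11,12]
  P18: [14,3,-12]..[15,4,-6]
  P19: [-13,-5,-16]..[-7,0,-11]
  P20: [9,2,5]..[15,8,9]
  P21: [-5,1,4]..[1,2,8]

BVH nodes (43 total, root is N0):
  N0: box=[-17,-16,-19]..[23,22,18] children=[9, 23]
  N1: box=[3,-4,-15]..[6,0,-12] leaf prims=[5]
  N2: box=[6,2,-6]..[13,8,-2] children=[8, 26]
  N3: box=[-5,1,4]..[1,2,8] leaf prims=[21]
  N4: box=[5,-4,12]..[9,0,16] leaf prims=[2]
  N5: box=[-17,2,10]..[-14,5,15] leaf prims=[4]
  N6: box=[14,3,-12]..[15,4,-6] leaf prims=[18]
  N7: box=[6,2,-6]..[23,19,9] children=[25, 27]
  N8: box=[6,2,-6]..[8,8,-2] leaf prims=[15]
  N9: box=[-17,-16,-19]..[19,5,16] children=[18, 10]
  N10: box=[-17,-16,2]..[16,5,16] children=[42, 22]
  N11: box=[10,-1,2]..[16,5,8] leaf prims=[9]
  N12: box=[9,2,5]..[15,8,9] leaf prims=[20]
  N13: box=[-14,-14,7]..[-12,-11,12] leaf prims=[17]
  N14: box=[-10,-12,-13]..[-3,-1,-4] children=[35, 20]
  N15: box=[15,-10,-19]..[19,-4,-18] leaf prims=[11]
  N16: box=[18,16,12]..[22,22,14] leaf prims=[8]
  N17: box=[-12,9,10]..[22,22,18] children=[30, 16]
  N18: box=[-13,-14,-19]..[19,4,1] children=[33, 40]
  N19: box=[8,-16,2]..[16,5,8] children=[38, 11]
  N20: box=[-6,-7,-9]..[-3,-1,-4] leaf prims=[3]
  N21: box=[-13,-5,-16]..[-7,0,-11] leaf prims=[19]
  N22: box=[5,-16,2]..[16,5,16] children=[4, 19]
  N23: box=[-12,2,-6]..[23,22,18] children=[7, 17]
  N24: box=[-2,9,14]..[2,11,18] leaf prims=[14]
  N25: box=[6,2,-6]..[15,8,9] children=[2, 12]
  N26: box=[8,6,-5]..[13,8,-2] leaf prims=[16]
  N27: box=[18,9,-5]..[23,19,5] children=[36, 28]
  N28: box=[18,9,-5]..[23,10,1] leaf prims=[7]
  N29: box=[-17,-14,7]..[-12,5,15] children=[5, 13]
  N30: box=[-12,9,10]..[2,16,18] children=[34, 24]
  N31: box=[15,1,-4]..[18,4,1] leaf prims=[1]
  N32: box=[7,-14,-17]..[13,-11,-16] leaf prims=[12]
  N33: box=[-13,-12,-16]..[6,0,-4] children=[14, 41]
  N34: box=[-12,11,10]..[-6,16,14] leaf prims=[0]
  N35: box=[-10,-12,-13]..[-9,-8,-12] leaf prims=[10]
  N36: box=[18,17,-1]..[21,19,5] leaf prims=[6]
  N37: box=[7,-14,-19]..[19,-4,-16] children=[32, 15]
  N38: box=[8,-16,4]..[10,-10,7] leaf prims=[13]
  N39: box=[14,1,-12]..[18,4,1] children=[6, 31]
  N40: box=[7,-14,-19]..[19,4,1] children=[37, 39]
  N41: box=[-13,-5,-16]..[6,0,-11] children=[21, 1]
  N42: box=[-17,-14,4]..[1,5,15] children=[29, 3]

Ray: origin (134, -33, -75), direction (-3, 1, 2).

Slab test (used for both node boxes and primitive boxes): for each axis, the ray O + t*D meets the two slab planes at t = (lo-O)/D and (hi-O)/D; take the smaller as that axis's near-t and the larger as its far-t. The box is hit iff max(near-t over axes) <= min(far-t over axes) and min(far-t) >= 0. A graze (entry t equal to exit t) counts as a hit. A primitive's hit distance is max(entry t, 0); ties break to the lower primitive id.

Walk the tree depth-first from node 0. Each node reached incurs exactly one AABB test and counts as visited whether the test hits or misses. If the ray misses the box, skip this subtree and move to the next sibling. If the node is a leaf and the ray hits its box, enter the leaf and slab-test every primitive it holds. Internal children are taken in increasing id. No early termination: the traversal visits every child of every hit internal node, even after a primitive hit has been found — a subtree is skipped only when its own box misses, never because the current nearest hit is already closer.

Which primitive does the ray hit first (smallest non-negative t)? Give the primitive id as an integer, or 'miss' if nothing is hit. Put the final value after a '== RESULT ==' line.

Trace the traversal:
N0 x:[37,151/3] y:[17,55] z:[28,93/2] -> hit [37,93/2], descend [9, 23]
  N9 x:[115/3,151/3] y:[17,38] z:[28,91/2] -> miss, prune
  N23 x:[37,146/3] y:[35,55] z:[69/2,93/2] -> hit [37,93/2], descend [7, 17]
    N7 x:[37,128/3] y:[35,52] z:[69/2,42] -> hit [37,42], descend [25, 27]
      N25 x:[119/3,128/3] y:[35,41] z:[69/2,42] -> hit [119/3,41], descend [2, 12]
        N2 x:[121/3,128/3] y:[35,41] z:[69/2,73/2] -> miss, prune
        N12 x:[119/3,125/3] y:[35,41] z:[40,42] -> hit [40,41] leaf, test {P20@t=40}
      N27 x:[37,116/3] y:[42,52] z:[35,40] -> miss, prune
    N17 x:[112/3,146/3] y:[42,55] z:[85/2,93/2] -> hit [85/2,93/2], descend [16, 30]
      N16 x:[112/3,116/3] y:[49,55] z:[87/2,89/2] -> miss, prune
      N30 x:[44,146/3] y:[42,49] z:[85/2,93/2] -> hit [44,93/2], descend [24, 34]
        N24 x:[44,136/3] y:[42,44] z:[89/2,93/2] -> miss, prune
        N34 x:[140/3,146/3] y:[44,49] z:[85/2,89/2] -> miss, prune

Summary -> nodes [0, 9, 23, 7, 25, 2, 12, 27, 17, 16, 30, 24, 34]; box-tests=13; leaf-entries=1; first=P20

== RESULT ==
20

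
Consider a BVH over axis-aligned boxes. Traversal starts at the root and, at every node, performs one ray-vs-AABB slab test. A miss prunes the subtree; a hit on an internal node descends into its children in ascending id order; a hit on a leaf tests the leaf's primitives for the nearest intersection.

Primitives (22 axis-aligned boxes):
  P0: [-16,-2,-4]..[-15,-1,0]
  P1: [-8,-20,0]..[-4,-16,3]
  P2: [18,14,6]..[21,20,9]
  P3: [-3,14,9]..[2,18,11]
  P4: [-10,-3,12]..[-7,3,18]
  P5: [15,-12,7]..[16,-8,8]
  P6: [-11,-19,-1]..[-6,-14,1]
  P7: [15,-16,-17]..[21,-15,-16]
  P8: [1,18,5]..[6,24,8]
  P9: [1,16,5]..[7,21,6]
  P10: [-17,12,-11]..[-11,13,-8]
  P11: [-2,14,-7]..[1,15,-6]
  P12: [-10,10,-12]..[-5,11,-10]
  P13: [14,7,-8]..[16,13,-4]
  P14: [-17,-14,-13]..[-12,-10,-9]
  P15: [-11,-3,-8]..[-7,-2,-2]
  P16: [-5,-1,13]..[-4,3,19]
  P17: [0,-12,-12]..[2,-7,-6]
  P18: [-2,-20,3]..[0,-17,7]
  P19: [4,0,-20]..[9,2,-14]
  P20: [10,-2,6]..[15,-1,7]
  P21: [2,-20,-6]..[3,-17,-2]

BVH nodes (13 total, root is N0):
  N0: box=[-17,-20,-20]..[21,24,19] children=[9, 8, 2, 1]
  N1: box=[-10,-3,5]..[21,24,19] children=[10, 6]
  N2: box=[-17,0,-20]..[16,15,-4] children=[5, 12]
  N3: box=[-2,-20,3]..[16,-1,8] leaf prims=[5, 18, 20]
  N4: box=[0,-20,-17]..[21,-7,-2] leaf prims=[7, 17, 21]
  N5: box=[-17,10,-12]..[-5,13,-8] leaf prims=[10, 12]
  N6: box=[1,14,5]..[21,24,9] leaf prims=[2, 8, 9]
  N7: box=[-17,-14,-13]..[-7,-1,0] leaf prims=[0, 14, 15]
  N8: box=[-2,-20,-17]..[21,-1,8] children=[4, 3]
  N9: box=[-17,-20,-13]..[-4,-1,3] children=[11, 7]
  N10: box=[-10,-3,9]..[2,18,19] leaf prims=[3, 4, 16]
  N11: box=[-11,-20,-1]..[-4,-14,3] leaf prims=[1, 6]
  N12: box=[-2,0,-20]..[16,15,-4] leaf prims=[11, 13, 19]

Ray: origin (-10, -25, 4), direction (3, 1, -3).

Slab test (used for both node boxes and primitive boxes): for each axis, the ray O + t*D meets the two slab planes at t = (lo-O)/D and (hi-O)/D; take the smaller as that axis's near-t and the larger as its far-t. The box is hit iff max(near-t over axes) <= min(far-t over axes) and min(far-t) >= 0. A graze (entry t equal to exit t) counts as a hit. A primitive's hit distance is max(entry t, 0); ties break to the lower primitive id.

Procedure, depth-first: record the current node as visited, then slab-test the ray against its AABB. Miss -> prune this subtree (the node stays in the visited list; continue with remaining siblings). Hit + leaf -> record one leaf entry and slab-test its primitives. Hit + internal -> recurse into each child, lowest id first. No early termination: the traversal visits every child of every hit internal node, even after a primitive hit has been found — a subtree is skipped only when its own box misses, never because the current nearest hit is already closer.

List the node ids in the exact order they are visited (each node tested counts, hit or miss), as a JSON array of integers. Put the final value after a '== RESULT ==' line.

Trace the traversal:
N0 x:[-7/3,31/3] y:[5,49] z:[-5,8] -> hit [5,8], descend [1, 2, 8, 9]
  N1 x:[0,31/3] y:[22,49] z:[-5,-1/3] -> miss, prune
  N2 x:[-7/3,26/3] y:[25,40] z:[8/3,8] -> miss, prune
  N8 x:[8/3,31/3] y:[5,24] z:[-4/3,7] -> hit [5,7], descend [3, 4]
    N3 x:[8/3,26/3] y:[5,24] z:[-4/3,1/3] -> miss, prune
    N4 x:[10/3,31/3] y:[5,18] z:[2,7] -> hit [5,7] leaf, test {P7(miss), P17(miss), P21(miss)}
  N9 x:[-7/3,2] y:[5,24] z:[1/3,17/3] -> miss, prune

7 AABB tests over nodes [0, 1, 2, 8, 3, 4, 9]; 1 leaf entered; closest miss.

== RESULT ==
[0, 1, 2, 8, 3, 4, 9]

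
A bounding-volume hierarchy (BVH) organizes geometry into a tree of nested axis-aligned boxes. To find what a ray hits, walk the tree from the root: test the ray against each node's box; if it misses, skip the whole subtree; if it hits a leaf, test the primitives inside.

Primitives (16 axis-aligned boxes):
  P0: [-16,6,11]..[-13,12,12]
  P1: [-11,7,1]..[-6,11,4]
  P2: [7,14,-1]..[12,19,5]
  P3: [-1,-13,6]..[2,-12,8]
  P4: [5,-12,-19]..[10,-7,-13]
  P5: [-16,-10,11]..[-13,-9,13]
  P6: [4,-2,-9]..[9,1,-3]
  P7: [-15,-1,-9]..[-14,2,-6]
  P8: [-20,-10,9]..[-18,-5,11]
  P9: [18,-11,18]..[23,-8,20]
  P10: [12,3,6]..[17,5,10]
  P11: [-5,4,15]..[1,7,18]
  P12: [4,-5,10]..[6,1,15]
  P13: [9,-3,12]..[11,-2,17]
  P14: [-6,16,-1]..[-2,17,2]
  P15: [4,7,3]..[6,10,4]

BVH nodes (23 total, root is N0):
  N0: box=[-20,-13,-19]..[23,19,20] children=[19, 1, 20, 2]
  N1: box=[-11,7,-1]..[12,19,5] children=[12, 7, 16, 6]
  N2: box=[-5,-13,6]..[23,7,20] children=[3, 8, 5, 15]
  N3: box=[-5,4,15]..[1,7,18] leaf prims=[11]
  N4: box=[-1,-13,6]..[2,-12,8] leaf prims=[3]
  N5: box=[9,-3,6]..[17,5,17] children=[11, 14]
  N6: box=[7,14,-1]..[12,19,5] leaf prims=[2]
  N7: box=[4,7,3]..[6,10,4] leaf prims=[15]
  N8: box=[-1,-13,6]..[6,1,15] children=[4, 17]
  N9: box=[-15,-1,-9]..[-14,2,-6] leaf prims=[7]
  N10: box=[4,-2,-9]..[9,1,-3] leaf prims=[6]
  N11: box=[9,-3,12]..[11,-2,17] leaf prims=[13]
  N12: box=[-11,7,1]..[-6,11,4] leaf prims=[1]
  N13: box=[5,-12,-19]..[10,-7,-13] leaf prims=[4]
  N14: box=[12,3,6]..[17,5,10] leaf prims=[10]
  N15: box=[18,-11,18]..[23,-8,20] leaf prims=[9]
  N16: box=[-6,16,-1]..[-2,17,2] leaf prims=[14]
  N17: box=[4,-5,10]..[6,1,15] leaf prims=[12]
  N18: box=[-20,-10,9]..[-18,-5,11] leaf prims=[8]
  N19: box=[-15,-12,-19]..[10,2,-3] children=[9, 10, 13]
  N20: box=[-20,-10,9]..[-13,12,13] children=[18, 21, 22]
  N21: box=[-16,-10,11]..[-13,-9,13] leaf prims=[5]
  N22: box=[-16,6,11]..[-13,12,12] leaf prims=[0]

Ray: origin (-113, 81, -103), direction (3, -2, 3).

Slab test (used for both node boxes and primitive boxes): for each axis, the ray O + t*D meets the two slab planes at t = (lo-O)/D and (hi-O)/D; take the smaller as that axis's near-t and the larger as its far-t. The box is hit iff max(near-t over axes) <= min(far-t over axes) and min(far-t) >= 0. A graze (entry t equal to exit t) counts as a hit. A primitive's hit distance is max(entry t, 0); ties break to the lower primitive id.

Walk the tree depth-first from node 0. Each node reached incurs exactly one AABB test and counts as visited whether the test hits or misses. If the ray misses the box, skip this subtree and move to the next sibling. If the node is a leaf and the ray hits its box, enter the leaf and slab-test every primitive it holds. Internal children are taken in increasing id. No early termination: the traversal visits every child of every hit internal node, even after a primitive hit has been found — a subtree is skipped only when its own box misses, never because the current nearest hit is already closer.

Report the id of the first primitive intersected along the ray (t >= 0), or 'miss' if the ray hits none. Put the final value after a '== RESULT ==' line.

Traverse from the root:
N0 x:[31,136/3] y:[31,47] z:[28,41] -> hit [31,41], descend [1, 2, 19, 20]
  N1 x:[34,125/3] y:[31,37] z:[34,36] -> hit [34,36], descend [6, 7, 12, 16]
    N6 x:[40,125/3] y:[31,67/2] z:[34,36] -> miss, prune
    N7 x:[39,119/3] y:[71/2,37] z:[106/3,107/3] -> miss, prune
    N12 x:[34,107/3] y:[35,37] z:[104/3,107/3] -> hit [35,107/3] leaf, test {P1@t=35}
    N16 x:[107/3,37] y:[32,65/2] z:[34,35] -> miss, prune
  N2 x:[36,136/3] y:[37,47] z:[109/3,41] -> hit [37,41], descend [3, 5, 8, 15]
    N3 x:[36,38] y:[37,77/2] z:[118/3,121/3] -> miss, prune
    N5 x:[122/3,130/3] y:[38,42] z:[109/3,40] -> miss, prune
    N8 x:[112/3,119/3] y:[40,47] z:[109/3,118/3] -> miss, prune
    N15 x:[131/3,136/3] y:[89/2,46] z:[121/3,41] -> miss, prune
  N19 x:[98/3,41] y:[79/2,93/2] z:[28,100/3] -> miss, prune
  N20 x:[31,100/3] y:[69/2,91/2] z:[112/3,116/3] -> miss, prune

13 AABB tests over nodes [0, 1, 6, 7, 12, 16, 2, 3, 5, 8, 15, 19, 20]; 1 leaf entered; closest P1.

== RESULT ==
1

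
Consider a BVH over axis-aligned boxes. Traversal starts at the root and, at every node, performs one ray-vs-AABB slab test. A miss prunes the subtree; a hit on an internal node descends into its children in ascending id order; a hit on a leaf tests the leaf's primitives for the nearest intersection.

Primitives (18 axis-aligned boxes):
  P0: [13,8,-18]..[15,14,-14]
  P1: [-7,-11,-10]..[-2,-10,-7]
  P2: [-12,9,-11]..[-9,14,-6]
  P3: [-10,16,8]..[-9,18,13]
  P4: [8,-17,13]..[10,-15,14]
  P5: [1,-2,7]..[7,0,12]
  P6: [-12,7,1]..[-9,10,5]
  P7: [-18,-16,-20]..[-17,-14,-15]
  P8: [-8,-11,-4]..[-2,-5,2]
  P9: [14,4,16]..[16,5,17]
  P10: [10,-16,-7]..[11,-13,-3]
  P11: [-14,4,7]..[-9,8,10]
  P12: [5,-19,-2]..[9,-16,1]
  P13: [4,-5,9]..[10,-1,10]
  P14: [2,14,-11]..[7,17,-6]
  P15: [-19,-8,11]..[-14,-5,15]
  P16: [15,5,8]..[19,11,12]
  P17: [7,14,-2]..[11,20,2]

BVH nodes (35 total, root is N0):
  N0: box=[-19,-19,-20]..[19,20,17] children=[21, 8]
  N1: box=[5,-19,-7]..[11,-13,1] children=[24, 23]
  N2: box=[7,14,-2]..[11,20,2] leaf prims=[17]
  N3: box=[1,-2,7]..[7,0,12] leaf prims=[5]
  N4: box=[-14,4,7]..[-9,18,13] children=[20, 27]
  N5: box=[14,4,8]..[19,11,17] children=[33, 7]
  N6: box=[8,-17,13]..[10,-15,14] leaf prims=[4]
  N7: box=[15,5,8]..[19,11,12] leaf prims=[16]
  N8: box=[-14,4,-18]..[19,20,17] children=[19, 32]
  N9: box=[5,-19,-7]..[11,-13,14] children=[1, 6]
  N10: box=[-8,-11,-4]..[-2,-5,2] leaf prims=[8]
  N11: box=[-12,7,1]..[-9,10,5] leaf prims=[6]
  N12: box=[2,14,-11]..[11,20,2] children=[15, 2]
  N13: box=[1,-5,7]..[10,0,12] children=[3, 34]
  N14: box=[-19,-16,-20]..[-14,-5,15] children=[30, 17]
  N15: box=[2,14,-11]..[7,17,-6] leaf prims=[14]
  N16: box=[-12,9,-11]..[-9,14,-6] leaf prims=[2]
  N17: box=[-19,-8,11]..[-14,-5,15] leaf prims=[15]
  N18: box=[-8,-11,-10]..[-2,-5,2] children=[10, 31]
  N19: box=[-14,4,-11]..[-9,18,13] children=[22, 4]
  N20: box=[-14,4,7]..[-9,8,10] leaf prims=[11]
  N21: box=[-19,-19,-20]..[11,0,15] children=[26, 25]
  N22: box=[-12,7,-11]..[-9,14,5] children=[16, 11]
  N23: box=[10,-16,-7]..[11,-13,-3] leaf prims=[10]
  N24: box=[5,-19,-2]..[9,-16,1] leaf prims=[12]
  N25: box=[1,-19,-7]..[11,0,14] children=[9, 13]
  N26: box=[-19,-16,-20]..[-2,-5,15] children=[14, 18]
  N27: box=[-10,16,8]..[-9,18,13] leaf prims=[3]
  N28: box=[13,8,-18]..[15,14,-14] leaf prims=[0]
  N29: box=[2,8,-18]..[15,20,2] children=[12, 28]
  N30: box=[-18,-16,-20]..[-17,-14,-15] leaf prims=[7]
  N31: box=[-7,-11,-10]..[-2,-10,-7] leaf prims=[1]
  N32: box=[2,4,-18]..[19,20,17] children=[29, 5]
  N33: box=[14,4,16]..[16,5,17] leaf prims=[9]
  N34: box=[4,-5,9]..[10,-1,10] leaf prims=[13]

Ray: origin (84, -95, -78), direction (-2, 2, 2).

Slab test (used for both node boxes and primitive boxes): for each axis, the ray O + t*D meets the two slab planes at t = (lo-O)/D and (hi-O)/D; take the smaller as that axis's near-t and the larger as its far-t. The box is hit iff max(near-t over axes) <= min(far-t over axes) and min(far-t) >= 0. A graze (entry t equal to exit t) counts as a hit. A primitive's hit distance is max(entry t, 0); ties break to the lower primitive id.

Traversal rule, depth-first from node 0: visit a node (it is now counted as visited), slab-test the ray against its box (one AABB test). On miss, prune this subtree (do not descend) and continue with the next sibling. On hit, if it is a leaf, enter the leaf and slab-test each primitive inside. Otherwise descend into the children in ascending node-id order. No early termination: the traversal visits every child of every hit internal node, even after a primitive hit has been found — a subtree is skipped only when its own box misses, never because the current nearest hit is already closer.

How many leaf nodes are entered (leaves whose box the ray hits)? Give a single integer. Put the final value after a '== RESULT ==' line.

Walk:
N0 x:[65/2,103/2] y:[38,115/2] z:[29,95/2] -> hit [38,95/2], descend [8, 21]
  N8 x:[65/2,49] y:[99/2,115/2] z:[30,95/2] -> miss, prune
  N21 x:[73/2,103/2] y:[38,95/2] z:[29,93/2] -> hit [38,93/2], descend [25, 26]
    N25 x:[73/2,83/2] y:[38,95/2] z:[71/2,46] -> hit [38,83/2], descend [9, 13]
      N9 x:[73/2,79/2] y:[38,41] z:[71/2,46] -> hit [38,79/2], descend [1, 6]
        N1 x:[73/2,79/2] y:[38,41] z:[71/2,79/2] -> hit [38,79/2], descend [23, 24]
          N23 x:[73/2,37] y:[79/2,41] z:[71/2,75/2] -> miss, prune
          N24 x:[75/2,79/2] y:[38,79/2] z:[38,79/2] -> hit [38,79/2] leaf, test {P12@t=38}
        N6 x:[37,38] y:[39,40] z:[91/2,46] -> miss, prune
      N13 x:[37,83/2] y:[45,95/2] z:[85/2,45] -> miss, prune
    N26 x:[43,103/2] y:[79/2,45] z:[29,93/2] -> hit [43,45], descend [14, 18]
      N14 x:[49,103/2] y:[79/2,45] z:[29,93/2] -> miss, prune
      N18 x:[43,46] y:[42,45] z:[34,40] -> miss, prune

Summary -> nodes [0, 8, 21, 25, 9, 1, 23, 24, 6, 13, 26, 14, 18]; box-tests=13; leaf-entries=1; first=P12

== RESULT ==
1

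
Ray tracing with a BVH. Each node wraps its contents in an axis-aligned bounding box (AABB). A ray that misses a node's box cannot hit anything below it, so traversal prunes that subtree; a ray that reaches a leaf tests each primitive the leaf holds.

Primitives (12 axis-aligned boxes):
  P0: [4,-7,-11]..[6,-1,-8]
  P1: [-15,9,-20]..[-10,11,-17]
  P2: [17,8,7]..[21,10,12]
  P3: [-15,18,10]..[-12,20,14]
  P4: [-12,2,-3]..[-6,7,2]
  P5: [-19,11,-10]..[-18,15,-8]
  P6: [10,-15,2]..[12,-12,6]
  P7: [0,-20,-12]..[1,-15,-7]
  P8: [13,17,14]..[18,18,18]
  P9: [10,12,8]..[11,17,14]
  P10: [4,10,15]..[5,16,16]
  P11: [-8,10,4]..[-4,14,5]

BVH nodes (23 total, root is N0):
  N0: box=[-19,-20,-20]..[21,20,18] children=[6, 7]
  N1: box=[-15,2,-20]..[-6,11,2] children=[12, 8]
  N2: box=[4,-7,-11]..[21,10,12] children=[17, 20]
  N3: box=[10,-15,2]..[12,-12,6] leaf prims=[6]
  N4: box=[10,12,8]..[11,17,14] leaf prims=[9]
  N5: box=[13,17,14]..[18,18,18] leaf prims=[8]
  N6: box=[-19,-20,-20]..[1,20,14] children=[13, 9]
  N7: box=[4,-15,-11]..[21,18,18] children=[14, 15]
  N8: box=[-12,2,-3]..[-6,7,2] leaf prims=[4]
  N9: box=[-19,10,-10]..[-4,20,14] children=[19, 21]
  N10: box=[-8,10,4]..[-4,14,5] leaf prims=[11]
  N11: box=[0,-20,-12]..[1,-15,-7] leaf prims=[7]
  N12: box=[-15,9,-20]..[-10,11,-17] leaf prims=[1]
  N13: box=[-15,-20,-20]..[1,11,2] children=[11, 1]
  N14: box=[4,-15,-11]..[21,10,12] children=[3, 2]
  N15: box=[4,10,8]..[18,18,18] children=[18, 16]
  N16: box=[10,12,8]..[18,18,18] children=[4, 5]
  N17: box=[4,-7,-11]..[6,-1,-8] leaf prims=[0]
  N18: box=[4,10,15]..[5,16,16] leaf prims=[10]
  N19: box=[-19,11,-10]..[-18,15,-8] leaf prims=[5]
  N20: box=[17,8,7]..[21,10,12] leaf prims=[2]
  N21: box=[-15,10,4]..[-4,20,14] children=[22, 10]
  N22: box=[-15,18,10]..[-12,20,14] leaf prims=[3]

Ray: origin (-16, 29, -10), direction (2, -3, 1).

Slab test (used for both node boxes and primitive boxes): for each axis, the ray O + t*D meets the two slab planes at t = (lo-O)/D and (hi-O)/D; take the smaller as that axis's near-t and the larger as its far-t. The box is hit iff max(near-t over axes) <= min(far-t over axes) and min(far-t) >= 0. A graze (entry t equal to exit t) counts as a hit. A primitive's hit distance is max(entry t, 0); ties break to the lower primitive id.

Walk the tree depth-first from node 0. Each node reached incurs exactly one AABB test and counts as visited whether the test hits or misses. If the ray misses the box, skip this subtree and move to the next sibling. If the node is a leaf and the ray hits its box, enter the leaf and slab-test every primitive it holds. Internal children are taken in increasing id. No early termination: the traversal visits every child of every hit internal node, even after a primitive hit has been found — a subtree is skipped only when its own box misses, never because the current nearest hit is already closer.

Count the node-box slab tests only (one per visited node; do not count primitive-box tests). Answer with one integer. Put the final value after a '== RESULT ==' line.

Traverse from the root:
N0 x:[-3/2,37/2] y:[3,49/3] z:[-10,28] -> hit [3,49/3], descend [6, 7]
  N6 x:[-3/2,17/2] y:[3,49/3] z:[-10,24] -> hit [3,17/2], descend [9, 13]
    N9 x:[-3/2,6] y:[3,19/3] z:[0,24] -> hit [3,6], descend [19, 21]
      N19 x:[-3/2,-1] y:[14/3,6] z:[0,2] -> miss, prune
      N21 x:[1/2,6] y:[3,19/3] z:[14,24] -> miss, prune
    N13 x:[1/2,17/2] y:[6,49/3] z:[-10,12] -> hit [6,17/2], descend [1, 11]
      N1 x:[1/2,5] y:[6,9] z:[-10,12] -> miss, prune
      N11 x:[8,17/2] y:[44/3,49/3] z:[-2,3] -> miss, prune
  N7 x:[10,37/2] y:[11/3,44/3] z:[-1,28] -> hit [10,44/3], descend [14, 15]
    N14 x:[10,37/2] y:[19/3,44/3] z:[-1,22] -> hit [10,44/3], descend [2, 3]
      N2 x:[10,37/2] y:[19/3,12] z:[-1,22] -> hit [10,12], descend [17, 20]
        N17 x:[10,11] y:[10,12] z:[-1,2] -> miss, prune
        N20 x:[33/2,37/2] y:[19/3,7] z:[17,22] -> miss, prune
      N3 x:[13,14] y:[41/3,44/3] z:[12,16] -> hit [41/3,14] leaf, test {P6@t=41/3}
    N15 x:[10,17] y:[11/3,19/3] z:[18,28] -> miss, prune

Visited [0, 6, 9, 19, 21, 13, 1, 11, 7, 14, 2, 17, 20, 3, 15]. Tests: 15 box, 1 leaf. Nearest: P6.

== RESULT ==
15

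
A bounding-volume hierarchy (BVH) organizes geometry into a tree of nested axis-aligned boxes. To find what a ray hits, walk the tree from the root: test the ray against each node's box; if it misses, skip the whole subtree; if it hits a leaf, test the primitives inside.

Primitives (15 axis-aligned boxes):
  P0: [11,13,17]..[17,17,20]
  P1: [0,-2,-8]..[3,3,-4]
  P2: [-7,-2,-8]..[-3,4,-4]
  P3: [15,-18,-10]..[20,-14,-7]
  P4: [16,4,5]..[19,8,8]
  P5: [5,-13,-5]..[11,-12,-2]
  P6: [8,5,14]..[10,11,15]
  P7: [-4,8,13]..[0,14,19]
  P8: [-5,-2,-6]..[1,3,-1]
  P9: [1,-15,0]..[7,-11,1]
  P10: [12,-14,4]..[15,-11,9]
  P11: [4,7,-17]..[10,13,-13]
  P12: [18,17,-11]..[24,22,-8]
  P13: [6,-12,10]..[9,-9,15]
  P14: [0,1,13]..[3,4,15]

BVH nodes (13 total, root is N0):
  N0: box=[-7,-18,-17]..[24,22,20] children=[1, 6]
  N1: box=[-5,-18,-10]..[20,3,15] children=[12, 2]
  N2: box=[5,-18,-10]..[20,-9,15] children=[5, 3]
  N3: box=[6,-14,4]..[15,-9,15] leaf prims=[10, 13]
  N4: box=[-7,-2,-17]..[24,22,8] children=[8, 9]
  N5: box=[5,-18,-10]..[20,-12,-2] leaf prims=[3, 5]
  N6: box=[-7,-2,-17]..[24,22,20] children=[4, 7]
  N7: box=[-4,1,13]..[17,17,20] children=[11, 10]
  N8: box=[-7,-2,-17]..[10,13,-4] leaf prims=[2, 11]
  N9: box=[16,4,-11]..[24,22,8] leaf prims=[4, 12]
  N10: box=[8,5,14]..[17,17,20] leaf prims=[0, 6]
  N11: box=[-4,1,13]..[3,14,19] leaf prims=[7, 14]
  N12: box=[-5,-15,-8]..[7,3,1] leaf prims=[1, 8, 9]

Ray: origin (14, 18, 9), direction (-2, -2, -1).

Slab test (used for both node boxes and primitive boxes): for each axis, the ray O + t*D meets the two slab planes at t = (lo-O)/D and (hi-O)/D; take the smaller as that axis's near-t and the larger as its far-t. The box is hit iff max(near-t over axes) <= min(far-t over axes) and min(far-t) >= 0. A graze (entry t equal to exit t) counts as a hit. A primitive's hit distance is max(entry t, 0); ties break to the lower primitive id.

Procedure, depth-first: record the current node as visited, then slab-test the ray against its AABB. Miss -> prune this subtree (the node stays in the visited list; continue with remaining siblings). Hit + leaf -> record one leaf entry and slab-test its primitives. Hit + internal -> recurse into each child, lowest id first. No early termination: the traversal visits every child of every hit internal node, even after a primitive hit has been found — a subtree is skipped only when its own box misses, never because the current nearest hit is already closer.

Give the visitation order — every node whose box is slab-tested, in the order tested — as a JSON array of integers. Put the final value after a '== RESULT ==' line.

Walk:
N0 x:[-5,21/2] y:[-2,18] z:[-11,26] -> hit [-2,21/2], descend [1, 6]
  N1 x:[-3,19/2] y:[15/2,18] z:[-6,19] -> hit [15/2,19/2], descend [2, 12]
    N2 x:[-3,9/2] y:[27/2,18] z:[-6,19] -> miss, prune
    N12 x:[7/2,19/2] y:[15/2,33/2] z:[8,17] -> hit [8,19/2] leaf, test {P1(miss), P8(miss), P9(miss)}
  N6 x:[-5,21/2] y:[-2,10] z:[-11,26] -> hit [-2,10], descend [4, 7]
    N4 x:[-5,21/2] y:[-2,10] z:[1,26] -> hit [1,10], descend [8, 9]
      N8 x:[2,21/2] y:[5/2,10] z:[13,26] -> miss, prune
      N9 x:[-5,-1] y:[-2,7] z:[1,20] -> miss, prune
    N7 x:[-3/2,9] y:[1/2,17/2] z:[-11,-4] -> miss, prune

order=[0, 1, 2, 12, 6, 4, 8, 9, 7]  |boxes|=9  |leaves|=1  hit=miss

== RESULT ==
[0, 1, 2, 12, 6, 4, 8, 9, 7]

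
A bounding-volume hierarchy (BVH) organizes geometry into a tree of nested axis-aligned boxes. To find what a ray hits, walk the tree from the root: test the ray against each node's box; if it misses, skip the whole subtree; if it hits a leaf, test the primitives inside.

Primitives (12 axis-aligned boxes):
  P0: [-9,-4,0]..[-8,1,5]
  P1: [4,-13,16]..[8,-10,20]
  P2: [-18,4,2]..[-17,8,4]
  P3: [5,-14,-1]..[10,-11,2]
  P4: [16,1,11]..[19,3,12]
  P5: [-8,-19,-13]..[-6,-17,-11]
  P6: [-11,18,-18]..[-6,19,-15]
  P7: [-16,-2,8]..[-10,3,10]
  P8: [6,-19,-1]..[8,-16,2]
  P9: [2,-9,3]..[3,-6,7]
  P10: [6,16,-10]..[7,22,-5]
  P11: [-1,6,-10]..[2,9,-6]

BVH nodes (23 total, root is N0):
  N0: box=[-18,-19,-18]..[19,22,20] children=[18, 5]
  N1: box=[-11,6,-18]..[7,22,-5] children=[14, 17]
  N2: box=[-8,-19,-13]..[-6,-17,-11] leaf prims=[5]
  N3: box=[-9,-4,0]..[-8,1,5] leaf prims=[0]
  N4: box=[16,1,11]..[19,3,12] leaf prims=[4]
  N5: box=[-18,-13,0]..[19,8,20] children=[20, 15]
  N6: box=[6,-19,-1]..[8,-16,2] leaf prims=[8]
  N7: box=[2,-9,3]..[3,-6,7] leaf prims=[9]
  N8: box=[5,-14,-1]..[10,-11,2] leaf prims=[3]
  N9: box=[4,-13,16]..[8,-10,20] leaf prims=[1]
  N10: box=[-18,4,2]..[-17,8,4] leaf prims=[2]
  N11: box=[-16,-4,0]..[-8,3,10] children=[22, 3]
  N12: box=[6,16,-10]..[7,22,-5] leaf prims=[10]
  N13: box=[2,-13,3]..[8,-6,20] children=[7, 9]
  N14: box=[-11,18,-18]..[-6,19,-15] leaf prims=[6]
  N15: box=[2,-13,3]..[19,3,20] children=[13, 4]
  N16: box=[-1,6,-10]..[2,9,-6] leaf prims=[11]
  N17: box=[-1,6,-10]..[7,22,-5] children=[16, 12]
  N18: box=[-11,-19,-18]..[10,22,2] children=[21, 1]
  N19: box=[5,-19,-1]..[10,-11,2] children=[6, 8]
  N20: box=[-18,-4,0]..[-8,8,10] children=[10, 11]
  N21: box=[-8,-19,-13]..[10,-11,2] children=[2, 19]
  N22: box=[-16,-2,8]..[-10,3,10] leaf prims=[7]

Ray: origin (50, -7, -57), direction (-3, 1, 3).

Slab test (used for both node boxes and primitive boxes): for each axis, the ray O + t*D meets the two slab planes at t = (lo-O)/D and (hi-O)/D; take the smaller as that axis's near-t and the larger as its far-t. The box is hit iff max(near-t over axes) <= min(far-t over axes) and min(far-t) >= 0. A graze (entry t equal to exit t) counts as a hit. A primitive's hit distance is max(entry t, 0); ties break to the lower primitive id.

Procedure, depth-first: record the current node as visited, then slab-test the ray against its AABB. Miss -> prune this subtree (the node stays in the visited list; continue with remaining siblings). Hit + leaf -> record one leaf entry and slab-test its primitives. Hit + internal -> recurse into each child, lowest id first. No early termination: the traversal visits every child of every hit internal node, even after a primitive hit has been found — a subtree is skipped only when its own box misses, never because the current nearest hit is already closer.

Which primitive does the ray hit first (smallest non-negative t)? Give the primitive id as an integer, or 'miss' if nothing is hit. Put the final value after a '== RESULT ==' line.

Trace the traversal:
N0 x:[31/3,68/3] y:[-12,29] z:[13,77/3] -> hit [13,68/3], descend [5, 18]
  N5 x:[31/3,68/3] y:[-6,15] z:[19,77/3] -> miss, prune
  N18 x:[40/3,61/3] y:[-12,29] z:[13,59/3] -> hit [40/3,59/3], descend [1, 21]
    N1 x:[43/3,61/3] y:[13,29] z:[13,52/3] -> hit [43/3,52/3], descend [14, 17]
      N14 x:[56/3,61/3] y:[25,26] z:[13,14] -> miss, prune
      N17 x:[43/3,17] y:[13,29] z:[47/3,52/3] -> hit [47/3,17], descend [12, 16]
        N12 x:[43/3,44/3] y:[23,29] z:[47/3,52/3] -> miss, prune
        N16 x:[16,17] y:[13,16] z:[47/3,17] -> hit [16,16] leaf, test {P11@t=16}
    N21 x:[40/3,58/3] y:[-12,-4] z:[44/3,59/3] -> miss, prune

Summary -> nodes [0, 5, 18, 1, 14, 17, 12, 16, 21]; box-tests=9; leaf-entries=1; first=P11

== RESULT ==
11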